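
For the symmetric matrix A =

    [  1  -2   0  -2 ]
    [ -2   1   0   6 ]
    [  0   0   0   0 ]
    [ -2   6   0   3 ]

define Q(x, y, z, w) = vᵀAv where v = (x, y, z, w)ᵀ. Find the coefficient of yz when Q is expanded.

The coefficient of yz is A[2,3] + A[3,2] = 2·0 = 0.

0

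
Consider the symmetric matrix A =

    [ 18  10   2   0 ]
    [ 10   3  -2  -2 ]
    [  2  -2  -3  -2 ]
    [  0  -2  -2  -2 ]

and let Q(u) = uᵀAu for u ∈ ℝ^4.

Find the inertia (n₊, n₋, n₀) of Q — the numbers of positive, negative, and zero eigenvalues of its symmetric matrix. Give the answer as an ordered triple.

Row-reducing A symmetrically gives the diagonal entries 18, -23/9, 13/23, -10/13.
That gives 2 positive, 2 negative pivots.

(2, 2, 0)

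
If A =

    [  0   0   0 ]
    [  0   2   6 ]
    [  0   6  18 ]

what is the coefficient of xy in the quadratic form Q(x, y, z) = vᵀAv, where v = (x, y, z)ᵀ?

0

The coefficient of xy is A[1,2] + A[2,1] = 2·0 = 0.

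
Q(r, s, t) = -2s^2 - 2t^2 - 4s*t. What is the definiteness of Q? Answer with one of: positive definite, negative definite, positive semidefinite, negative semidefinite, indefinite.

negative semidefinite

Write A = [[0, 0, 0], [0, -2, -2], [0, -2, -2]].
Applying the same elementary operations to the rows and columns of A produces a congruent diagonal matrix with entries 0, -2, 0.
That gives 1 negative, 2 zero pivots.
Hence Q is negative semidefinite.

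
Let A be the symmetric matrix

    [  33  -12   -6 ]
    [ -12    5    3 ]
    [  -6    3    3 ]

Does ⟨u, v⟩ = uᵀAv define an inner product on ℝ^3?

Leading principal minors: Δ_1 = 33, Δ_2 = 21, Δ_3 = 18.
All leading principal minors are positive, so by Sylvester's criterion Q is positive definite.
⟨·,·⟩ is an inner product exactly when A is positive definite.

yes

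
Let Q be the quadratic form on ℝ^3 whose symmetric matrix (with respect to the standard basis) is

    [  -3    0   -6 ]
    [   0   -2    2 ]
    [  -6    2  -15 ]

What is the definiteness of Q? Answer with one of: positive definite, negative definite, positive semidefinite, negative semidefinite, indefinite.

negative definite

Leading principal minors: Δ_1 = -3, Δ_2 = 6, Δ_3 = -6.
The signs alternate starting with Δ_1 < 0, so by Sylvester's criterion Q is negative definite.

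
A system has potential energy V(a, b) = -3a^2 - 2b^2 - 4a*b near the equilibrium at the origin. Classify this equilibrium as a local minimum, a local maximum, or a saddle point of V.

The Hessian at the origin is H = [[-6, -4], [-4, -4]].
det H = -6·-4 − (-4)² = 8 > 0 and H[1,1] = -6 < 0, so H is negative definite.
Therefore the origin is a local maximum.

local maximum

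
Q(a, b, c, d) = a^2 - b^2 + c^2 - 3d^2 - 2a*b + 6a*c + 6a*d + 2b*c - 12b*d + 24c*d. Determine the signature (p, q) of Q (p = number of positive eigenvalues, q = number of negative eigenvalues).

The symmetric matrix is A = [[1, -1, 3, 3], [-1, -1, 1, -6], [3, 1, 1, 12], [3, -6, 12, -3]].
By Sylvester's law of inertia any congruent diagonalization of A has 2 positive, 2 negative and 0 zero entries.

(2, 2)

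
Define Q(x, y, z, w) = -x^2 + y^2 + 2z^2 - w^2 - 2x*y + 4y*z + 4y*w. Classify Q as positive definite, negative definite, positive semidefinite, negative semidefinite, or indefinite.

indefinite

The symmetric matrix is A = [[-1, -1, 0, 0], [-1, 1, 2, 2], [0, 2, 2, 0], [0, 2, 0, -1]].
A is congruent to a diagonal matrix with 2 positive, 2 negative and 0 zero entries, so Q is indefinite.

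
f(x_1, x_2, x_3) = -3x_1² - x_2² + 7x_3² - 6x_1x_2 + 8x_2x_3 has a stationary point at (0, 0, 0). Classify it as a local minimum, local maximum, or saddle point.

The Hessian at the origin is H = [[-6, -6, 0], [-6, -2, 8], [0, 8, 14]].
Symmetric row and column elimination reduces H to a congruent diagonal form with pivots -6, 4, -2.
So there are 1 positive, 2 negative pivots.
H is indefinite, so the origin is a saddle point.

saddle point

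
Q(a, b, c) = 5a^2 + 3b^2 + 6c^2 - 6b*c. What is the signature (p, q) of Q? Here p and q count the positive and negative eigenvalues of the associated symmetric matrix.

(3, 0)

The associated matrix is A = [[5, 0, 0], [0, 3, -3], [0, -3, 6]].
Row-reducing A symmetrically gives the diagonal entries 5, 3, 3.
That gives 3 positive pivots.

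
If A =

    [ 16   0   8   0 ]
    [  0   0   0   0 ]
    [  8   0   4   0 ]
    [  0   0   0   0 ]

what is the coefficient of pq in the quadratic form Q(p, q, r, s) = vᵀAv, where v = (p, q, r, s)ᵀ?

0

The coefficient of pq is A[1,2] + A[2,1] = 2·0 = 0.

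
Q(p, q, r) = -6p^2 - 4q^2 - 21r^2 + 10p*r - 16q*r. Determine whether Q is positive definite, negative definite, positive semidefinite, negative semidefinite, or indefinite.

negative definite

The symmetric matrix of Q is A = [[-6, 0, 5], [0, -4, -8], [5, -8, -21]].
Leading principal minors: Δ_1 = -6, Δ_2 = 24, Δ_3 = -20.
The signs alternate starting with Δ_1 < 0, so by Sylvester's criterion Q is negative definite.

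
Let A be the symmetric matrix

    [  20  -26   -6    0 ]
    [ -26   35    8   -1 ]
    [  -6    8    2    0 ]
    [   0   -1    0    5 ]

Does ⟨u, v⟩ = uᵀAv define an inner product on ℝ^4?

yes

Leading principal minors: Δ_1 = 20, Δ_2 = 24, Δ_3 = 4, Δ_4 = 16.
All leading principal minors are positive, so by Sylvester's criterion Q is positive definite.
⟨·,·⟩ is an inner product exactly when A is positive definite.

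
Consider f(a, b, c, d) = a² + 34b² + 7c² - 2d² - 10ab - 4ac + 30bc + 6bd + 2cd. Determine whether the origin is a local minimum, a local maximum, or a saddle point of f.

The Hessian at the origin is H = [[2, -10, -4, 0], [-10, 68, 30, 6], [-4, 30, 14, 2], [0, 6, 2, -4]].
Symmetric row and column elimination reduces H to a congruent diagonal form with pivots 2, 18, 4/9, -10.
That gives 3 positive, 1 negative pivots.
H is indefinite, so the origin is a saddle point.

saddle point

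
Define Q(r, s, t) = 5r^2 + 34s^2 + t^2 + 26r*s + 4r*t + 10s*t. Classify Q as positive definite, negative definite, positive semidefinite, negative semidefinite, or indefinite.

The symmetric matrix is A = [[5, 13, 2], [13, 34, 5], [2, 5, 1]].
Row-reducing A symmetrically gives the diagonal entries 5, 1/5, 0.
So there are 2 positive, 1 zero pivots.
Hence Q is positive semidefinite.

positive semidefinite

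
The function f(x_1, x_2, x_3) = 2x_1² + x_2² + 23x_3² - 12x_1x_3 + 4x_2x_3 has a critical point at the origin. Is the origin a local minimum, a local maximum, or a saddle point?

local minimum

The Hessian at the origin is H = [[4, 0, -12], [0, 2, 4], [-12, 4, 46]].
Symmetric row and column elimination reduces H to a congruent diagonal form with pivots 4, 2, 2.
Counting signs: 3 positive.
H is positive definite, so the origin is a strict local minimum.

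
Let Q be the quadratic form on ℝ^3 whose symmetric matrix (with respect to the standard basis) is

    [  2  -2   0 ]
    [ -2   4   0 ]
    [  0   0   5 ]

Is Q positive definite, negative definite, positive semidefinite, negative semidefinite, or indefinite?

positive definite

Leading principal minors: Δ_1 = 2, Δ_2 = 4, Δ_3 = 20.
All leading principal minors are positive, so by Sylvester's criterion Q is positive definite.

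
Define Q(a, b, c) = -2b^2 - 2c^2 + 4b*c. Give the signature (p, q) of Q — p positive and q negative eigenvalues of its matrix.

The associated matrix is A = [[0, 0, 0], [0, -2, 2], [0, 2, -2]].
Symmetric row and column elimination reduces A to a congruent diagonal form with pivots 0, -2, 0.
Counting signs: 1 negative, 2 zero.

(0, 1)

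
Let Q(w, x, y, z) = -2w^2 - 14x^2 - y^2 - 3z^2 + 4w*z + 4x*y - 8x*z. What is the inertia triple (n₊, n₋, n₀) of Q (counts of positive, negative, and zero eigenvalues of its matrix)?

Write A = [[-2, 0, 0, 2], [0, -14, 2, -4], [0, 2, -1, 0], [2, -4, 0, -3]].
An LDLᵀ factorisation of A has diagonal entries -2, -14, -5/7, 3/5.
Counting signs: 1 positive, 3 negative.

(1, 3, 0)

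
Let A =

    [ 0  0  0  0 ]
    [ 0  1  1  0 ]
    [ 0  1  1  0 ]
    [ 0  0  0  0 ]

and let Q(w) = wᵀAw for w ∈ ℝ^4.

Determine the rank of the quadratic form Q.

Congruent diagonalization of A (simultaneous row and column reduction) yields pivots 0, 1, 0, 0.
That gives 1 positive, 3 zero pivots.
The rank is the number of nonzero pivots: 1.

1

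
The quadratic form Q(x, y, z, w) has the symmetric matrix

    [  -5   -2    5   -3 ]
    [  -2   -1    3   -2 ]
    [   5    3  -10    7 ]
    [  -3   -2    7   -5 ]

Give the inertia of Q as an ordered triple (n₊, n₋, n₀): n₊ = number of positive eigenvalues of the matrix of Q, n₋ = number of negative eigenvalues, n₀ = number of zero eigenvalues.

(0, 2, 2)

Symmetric row and column elimination reduces A to a congruent diagonal form with pivots -5, -1/5, 0, 0.
That gives 2 negative, 2 zero pivots.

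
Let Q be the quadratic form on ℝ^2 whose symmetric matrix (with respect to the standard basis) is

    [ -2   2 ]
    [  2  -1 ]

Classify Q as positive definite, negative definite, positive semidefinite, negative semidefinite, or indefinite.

indefinite

Row-reducing A symmetrically gives the diagonal entries -2, 1.
Counting signs: 1 positive, 1 negative.
Hence Q is indefinite.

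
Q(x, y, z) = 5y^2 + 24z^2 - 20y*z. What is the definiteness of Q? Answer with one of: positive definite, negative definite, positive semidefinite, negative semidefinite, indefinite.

Write A = [[0, 0, 0], [0, 5, -10], [0, -10, 24]].
Symmetric row and column elimination reduces A to a congruent diagonal form with pivots 0, 5, 4.
That gives 2 positive, 1 zero pivots.
Hence Q is positive semidefinite.

positive semidefinite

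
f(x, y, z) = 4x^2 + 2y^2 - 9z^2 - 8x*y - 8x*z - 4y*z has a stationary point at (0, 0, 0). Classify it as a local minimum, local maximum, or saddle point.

The Hessian at the origin is H = [[8, -8, -8], [-8, 4, -4], [-8, -4, -18]].
Row-reducing H symmetrically gives the diagonal entries 8, -4, 10.
So there are 2 positive, 1 negative pivots.
H is indefinite, so the origin is a saddle point.

saddle point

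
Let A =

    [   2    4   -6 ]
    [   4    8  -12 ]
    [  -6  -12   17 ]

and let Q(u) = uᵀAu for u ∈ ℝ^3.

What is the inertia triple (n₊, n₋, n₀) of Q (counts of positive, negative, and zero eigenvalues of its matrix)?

(1, 1, 1)

Congruent diagonalization of A (simultaneous row and column reduction) yields pivots 2, 0, -1.
Counting signs: 1 positive, 1 negative, 1 zero.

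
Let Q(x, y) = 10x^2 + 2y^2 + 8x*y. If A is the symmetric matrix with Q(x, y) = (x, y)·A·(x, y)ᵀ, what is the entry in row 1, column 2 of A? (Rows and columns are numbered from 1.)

4

The coefficient of x·y in Q is 8. For a symmetric A this equals A[1,2] + A[2,1] = 2·A[1,2].
So A[1,2] = 8/2 = 4.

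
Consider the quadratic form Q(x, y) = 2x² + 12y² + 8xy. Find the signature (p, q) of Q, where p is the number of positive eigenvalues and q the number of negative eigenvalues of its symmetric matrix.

(2, 0)

The symmetric matrix is A = [[2, 4], [4, 12]].
Row-reducing A symmetrically gives the diagonal entries 2, 4.
So there are 2 positive pivots.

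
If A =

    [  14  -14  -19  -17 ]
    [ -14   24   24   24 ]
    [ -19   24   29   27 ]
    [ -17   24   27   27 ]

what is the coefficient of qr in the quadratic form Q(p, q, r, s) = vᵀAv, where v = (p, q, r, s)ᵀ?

The coefficient of qr is A[2,3] + A[3,2] = 2·24 = 48.

48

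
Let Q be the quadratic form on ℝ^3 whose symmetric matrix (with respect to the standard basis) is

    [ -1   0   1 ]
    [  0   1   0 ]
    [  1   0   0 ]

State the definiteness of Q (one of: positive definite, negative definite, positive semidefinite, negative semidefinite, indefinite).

indefinite

An LDLᵀ factorisation of A has diagonal entries -1, 1, 1.
Counting signs: 2 positive, 1 negative.
Hence Q is indefinite.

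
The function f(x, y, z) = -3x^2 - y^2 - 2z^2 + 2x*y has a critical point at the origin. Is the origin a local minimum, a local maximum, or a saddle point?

The Hessian at the origin is H = [[-6, 2, 0], [2, -2, 0], [0, 0, -4]].
Row-reducing H symmetrically gives the diagonal entries -6, -4/3, -4.
That gives 3 negative pivots.
H is negative definite, so the origin is a strict local maximum.

local maximum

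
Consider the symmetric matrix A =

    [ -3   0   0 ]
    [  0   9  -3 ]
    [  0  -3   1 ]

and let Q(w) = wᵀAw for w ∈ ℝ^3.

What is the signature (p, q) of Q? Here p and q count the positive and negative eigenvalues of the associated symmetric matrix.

(1, 1)

Row-reducing A symmetrically gives the diagonal entries -3, 9, 0.
So there are 1 positive, 1 negative, 1 zero pivots.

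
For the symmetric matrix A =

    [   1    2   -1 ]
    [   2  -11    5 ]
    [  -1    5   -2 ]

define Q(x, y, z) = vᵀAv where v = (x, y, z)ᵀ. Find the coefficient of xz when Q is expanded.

The coefficient of xz is A[1,3] + A[3,1] = 2·(-1) = -2.

-2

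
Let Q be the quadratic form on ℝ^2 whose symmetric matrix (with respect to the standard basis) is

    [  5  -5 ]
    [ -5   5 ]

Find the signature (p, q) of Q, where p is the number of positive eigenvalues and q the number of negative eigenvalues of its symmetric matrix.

(1, 0)

Congruent diagonalization of A (simultaneous row and column reduction) yields pivots 5, 0.
So there are 1 positive, 1 zero pivots.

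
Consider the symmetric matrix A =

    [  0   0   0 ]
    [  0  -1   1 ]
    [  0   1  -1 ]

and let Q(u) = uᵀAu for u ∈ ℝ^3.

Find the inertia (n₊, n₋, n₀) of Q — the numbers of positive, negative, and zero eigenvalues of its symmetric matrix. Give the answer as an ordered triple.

Symmetric row and column elimination reduces A to a congruent diagonal form with pivots 0, -1, 0.
That gives 1 negative, 2 zero pivots.

(0, 1, 2)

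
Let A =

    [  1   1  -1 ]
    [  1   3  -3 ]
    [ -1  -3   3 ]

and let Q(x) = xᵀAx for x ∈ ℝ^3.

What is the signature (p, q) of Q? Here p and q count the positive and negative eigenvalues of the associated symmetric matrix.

Row-reducing A symmetrically gives the diagonal entries 1, 2, 0.
Counting signs: 2 positive, 1 zero.

(2, 0)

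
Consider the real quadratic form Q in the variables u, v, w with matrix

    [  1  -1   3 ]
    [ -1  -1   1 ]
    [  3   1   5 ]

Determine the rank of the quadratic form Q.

Applying the same elementary operations to the rows and columns of A produces a congruent diagonal matrix with entries 1, -2, 4.
Counting signs: 2 positive, 1 negative.
The rank is the number of nonzero pivots: 3.

3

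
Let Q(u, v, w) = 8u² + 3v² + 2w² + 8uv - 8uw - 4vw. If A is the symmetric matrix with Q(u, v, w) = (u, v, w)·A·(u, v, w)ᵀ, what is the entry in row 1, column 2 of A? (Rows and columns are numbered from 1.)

4

The coefficient of u·v in Q is 8. For a symmetric A this equals A[1,2] + A[2,1] = 2·A[1,2].
So A[1,2] = 8/2 = 4.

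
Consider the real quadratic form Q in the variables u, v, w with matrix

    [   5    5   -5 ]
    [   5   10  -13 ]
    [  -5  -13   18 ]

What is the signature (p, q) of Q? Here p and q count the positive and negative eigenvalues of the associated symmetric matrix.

(3, 0)

Symmetric row and column elimination reduces A to a congruent diagonal form with pivots 5, 5, 1/5.
Counting signs: 3 positive.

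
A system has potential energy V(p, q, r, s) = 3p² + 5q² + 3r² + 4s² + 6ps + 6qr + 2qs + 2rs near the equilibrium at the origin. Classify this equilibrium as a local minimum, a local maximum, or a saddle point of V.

local minimum

The Hessian at the origin is H = [[6, 0, 0, 6], [0, 10, 6, 2], [0, 6, 6, 2], [6, 2, 2, 8]].
An LDLᵀ factorisation of H has diagonal entries 6, 10, 12/5, 4/3.
That gives 4 positive pivots.
H is positive definite, so the origin is a strict local minimum.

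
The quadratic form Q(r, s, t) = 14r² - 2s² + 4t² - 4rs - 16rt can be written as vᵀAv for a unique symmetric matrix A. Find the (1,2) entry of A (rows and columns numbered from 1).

-2

The coefficient of r·s in Q is -4. For a symmetric A this equals A[1,2] + A[2,1] = 2·A[1,2].
So A[1,2] = -4/2 = -2.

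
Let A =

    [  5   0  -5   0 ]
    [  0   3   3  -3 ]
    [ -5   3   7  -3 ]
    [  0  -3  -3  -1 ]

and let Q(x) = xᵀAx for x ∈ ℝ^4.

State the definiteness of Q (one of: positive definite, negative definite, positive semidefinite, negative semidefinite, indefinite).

indefinite

Row-reducing A symmetrically gives the diagonal entries 5, 3, -1, -4.
So there are 2 positive, 2 negative pivots.
Hence Q is indefinite.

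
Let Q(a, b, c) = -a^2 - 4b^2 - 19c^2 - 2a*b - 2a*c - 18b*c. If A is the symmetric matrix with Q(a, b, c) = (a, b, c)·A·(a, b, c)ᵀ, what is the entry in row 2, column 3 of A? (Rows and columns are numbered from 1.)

The coefficient of b·c in Q is -18. For a symmetric A this equals A[2,3] + A[3,2] = 2·A[2,3].
So A[2,3] = -18/2 = -9.

-9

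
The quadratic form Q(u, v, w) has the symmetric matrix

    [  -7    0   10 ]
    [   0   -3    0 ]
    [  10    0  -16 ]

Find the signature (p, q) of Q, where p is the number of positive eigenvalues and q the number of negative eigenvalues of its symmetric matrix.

(0, 3)

Applying the same elementary operations to the rows and columns of A produces a congruent diagonal matrix with entries -7, -3, -12/7.
So there are 3 negative pivots.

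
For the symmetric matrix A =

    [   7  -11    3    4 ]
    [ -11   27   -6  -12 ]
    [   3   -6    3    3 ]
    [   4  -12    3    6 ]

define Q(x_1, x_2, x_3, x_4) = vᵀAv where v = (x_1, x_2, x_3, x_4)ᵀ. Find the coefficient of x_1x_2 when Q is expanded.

The coefficient of x_1x_2 is A[1,2] + A[2,1] = 2·(-11) = -22.

-22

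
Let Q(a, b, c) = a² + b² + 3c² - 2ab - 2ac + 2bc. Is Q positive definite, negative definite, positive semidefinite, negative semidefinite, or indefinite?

The symmetric matrix is A = [[1, -1, -1], [-1, 1, 1], [-1, 1, 3]].
Row-reducing A symmetrically gives the diagonal entries 1, 0, 2.
Counting signs: 2 positive, 1 zero.
Hence Q is positive semidefinite.

positive semidefinite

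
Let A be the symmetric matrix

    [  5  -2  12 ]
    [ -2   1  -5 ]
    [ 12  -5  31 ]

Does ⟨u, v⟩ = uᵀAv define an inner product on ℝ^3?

yes

Leading principal minors: Δ_1 = 5, Δ_2 = 1, Δ_3 = 2.
All leading principal minors are positive, so by Sylvester's criterion Q is positive definite.
⟨·,·⟩ is an inner product exactly when A is positive definite.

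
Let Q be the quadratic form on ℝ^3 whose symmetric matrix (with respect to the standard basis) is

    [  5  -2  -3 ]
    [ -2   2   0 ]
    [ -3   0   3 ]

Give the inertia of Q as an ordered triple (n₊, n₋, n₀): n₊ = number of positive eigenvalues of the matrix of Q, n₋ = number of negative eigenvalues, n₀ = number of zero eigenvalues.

Symmetric row and column elimination reduces A to a congruent diagonal form with pivots 5, 6/5, 0.
So there are 2 positive, 1 zero pivots.

(2, 0, 1)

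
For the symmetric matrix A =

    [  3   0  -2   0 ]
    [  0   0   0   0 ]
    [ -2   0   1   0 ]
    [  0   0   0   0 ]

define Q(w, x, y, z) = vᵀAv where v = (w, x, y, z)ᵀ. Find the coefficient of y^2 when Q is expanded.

The coefficient of y^2 is the diagonal entry A[3,3] = 1.

1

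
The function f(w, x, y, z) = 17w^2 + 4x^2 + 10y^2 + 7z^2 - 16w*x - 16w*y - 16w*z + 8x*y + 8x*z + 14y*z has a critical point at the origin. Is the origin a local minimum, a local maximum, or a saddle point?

The Hessian at the origin is H = [[34, -16, -16, -16], [-16, 8, 8, 8], [-16, 8, 20, 14], [-16, 8, 14, 14]].
Row-reducing H symmetrically gives the diagonal entries 34, 8/17, 12, 3.
Counting signs: 4 positive.
H is positive definite, so the origin is a strict local minimum.

local minimum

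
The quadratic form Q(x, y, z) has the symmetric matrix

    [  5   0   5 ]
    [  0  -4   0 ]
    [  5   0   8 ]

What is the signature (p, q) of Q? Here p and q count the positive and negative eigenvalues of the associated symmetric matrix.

(2, 1)

Symmetric row and column elimination reduces A to a congruent diagonal form with pivots 5, -4, 3.
Counting signs: 2 positive, 1 negative.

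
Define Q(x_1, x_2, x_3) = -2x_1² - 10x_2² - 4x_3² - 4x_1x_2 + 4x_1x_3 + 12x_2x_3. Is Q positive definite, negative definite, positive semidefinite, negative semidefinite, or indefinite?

The symmetric matrix is A = [[-2, -2, 2], [-2, -10, 6], [2, 6, -4]].
Symmetric row and column elimination reduces A to a congruent diagonal form with pivots -2, -8, 0.
So there are 2 negative, 1 zero pivots.
Hence Q is negative semidefinite.

negative semidefinite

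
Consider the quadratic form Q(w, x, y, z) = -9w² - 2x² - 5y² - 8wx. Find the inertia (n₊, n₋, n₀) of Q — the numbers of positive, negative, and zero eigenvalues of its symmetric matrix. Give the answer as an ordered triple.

(0, 3, 1)

The symmetric matrix is A = [[-9, -4, 0, 0], [-4, -2, 0, 0], [0, 0, -5, 0], [0, 0, 0, 0]].
Row-reducing A symmetrically gives the diagonal entries -9, -2/9, -5, 0.
So there are 3 negative, 1 zero pivots.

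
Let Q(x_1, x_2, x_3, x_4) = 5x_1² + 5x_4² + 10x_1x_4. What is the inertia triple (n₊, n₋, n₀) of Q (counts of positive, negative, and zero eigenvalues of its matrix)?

(1, 0, 3)

The associated matrix is A = [[5, 0, 0, 5], [0, 0, 0, 0], [0, 0, 0, 0], [5, 0, 0, 5]].
Row-reducing A symmetrically gives the diagonal entries 5, 0, 0, 0.
That gives 1 positive, 3 zero pivots.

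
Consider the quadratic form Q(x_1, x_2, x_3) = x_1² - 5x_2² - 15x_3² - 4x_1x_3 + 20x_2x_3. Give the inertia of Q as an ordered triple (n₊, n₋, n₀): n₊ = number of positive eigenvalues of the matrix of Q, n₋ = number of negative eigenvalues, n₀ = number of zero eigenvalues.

(2, 1, 0)

The symmetric matrix is A = [[1, 0, -2], [0, -5, 10], [-2, 10, -15]].
Applying the same elementary operations to the rows and columns of A produces a congruent diagonal matrix with entries 1, -5, 1.
That gives 2 positive, 1 negative pivots.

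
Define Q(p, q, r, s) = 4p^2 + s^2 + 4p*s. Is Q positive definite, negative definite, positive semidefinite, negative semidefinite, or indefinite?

positive semidefinite

Write A = [[4, 0, 0, 2], [0, 0, 0, 0], [0, 0, 0, 0], [2, 0, 0, 1]].
Applying the same elementary operations to the rows and columns of A produces a congruent diagonal matrix with entries 4, 0, 0, 0.
That gives 1 positive, 3 zero pivots.
Hence Q is positive semidefinite.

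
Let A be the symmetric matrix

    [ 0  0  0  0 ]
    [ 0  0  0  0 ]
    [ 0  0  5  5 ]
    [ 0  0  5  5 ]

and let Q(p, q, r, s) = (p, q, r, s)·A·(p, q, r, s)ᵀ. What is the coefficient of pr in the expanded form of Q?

The coefficient of pr is A[1,3] + A[3,1] = 2·0 = 0.

0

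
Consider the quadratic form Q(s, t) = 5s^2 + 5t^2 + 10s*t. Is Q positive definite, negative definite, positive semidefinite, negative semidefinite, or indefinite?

The symmetric matrix of Q is [[5, 5], [5, 5]].
For the 2×2 matrix [[5, 5], [5, 5]]: det = 5·5 − (5)² = 0, trace = 10.
det = 0 so one eigenvalue is zero; the form is semidefinite with the sign of the trace.

positive semidefinite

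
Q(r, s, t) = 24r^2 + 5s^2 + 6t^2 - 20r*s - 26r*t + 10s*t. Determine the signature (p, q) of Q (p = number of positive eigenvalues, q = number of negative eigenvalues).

The symmetric matrix is A = [[24, -10, -13], [-10, 5, 5], [-13, 5, 6]].
Symmetric row and column elimination reduces A to a congruent diagonal form with pivots 24, 5/6, -5/4.
That gives 2 positive, 1 negative pivots.

(2, 1)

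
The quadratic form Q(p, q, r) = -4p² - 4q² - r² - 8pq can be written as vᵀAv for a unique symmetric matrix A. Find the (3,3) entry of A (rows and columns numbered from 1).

The coefficient of r² in Q is -1, and that is exactly A[3,3].

-1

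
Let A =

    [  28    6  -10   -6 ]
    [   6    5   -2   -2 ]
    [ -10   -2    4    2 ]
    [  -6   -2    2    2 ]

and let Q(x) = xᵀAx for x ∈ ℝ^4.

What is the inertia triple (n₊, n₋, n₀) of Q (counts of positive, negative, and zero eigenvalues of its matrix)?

An LDLᵀ factorisation of A has diagonal entries 28, 26/7, 11/26, 6/11.
That gives 4 positive pivots.

(4, 0, 0)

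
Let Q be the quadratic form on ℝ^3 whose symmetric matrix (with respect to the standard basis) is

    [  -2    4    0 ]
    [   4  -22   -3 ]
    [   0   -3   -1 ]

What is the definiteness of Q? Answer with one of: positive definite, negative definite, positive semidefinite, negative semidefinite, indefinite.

Congruent diagonalization of A (simultaneous row and column reduction) yields pivots -2, -14, -5/14.
So there are 3 negative pivots.
Hence Q is negative definite.

negative definite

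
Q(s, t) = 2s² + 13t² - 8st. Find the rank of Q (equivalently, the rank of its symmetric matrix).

2

The associated matrix is A = [[2, -4], [-4, 13]].
Congruent diagonalization of A (simultaneous row and column reduction) yields pivots 2, 5.
So there are 2 positive pivots.
The rank is the number of nonzero pivots: 2.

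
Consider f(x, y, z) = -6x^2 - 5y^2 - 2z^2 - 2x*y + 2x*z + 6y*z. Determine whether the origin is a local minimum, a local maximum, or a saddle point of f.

local maximum

The Hessian at the origin is H = [[-12, -2, 2], [-2, -10, 6], [2, 6, -4]].
An LDLᵀ factorisation of H has diagonal entries -12, -29/3, -10/29.
Counting signs: 3 negative.
H is negative definite, so the origin is a strict local maximum.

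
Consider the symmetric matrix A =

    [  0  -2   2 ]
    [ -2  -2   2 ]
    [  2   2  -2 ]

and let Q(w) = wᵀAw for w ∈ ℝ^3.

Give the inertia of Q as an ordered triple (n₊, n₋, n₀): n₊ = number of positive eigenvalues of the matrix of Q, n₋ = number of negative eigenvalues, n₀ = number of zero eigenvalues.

By Sylvester's law of inertia any congruent diagonalization of A has 1 positive, 1 negative and 1 zero entries.

(1, 1, 1)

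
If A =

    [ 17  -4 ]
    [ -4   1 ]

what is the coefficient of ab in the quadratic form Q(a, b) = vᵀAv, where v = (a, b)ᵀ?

The coefficient of ab is A[1,2] + A[2,1] = 2·(-4) = -8.

-8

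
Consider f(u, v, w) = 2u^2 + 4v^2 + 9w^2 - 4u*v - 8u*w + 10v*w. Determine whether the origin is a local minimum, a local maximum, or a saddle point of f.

The Hessian at the origin is H = [[4, -4, -8], [-4, 8, 10], [-8, 10, 18]].
Symmetric row and column elimination reduces H to a congruent diagonal form with pivots 4, 4, 1.
Counting signs: 3 positive.
H is positive definite, so the origin is a strict local minimum.

local minimum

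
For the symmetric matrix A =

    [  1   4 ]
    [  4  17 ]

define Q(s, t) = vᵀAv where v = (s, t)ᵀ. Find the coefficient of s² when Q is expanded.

1

The coefficient of s² is the diagonal entry A[1,1] = 1.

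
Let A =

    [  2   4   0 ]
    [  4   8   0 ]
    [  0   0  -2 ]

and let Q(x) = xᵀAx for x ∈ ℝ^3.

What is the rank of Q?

2

Row-reducing A symmetrically gives the diagonal entries 2, 0, -2.
So there are 1 positive, 1 negative, 1 zero pivots.
The rank is the number of nonzero pivots: 2.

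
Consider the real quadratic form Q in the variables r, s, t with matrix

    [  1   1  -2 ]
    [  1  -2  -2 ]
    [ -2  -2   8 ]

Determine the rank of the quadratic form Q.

3

Symmetric row and column elimination reduces A to a congruent diagonal form with pivots 1, -3, 4.
That gives 2 positive, 1 negative pivots.
The rank is the number of nonzero pivots: 3.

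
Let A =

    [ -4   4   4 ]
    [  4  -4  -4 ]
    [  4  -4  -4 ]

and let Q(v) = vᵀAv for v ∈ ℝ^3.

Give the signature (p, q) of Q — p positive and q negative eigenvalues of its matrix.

Applying the same elementary operations to the rows and columns of A produces a congruent diagonal matrix with entries -4, 0, 0.
Counting signs: 1 negative, 2 zero.

(0, 1)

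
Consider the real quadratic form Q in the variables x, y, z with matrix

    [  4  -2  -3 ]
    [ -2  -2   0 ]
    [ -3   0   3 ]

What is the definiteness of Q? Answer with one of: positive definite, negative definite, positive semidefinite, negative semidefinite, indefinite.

indefinite

Applying the same elementary operations to the rows and columns of A produces a congruent diagonal matrix with entries 4, -3, 3/2.
So there are 2 positive, 1 negative pivots.
Hence Q is indefinite.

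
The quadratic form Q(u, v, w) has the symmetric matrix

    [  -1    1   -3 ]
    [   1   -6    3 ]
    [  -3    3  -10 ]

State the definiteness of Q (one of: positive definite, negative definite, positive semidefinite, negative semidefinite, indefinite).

Congruent diagonalization of A (simultaneous row and column reduction) yields pivots -1, -5, -1.
That gives 3 negative pivots.
Hence Q is negative definite.

negative definite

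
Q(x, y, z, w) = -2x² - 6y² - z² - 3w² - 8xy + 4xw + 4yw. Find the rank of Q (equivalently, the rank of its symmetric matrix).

The symmetric matrix is A = [[-2, -4, 0, 2], [-4, -6, 0, 2], [0, 0, -1, 0], [2, 2, 0, -3]].
An LDLᵀ factorisation of A has diagonal entries -2, 2, -1, -3.
That gives 1 positive, 3 negative pivots.
The rank is the number of nonzero pivots: 4.

4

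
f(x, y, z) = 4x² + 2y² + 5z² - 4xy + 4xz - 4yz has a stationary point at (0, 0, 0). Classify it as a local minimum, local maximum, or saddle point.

The Hessian at the origin is H = [[8, -4, 4], [-4, 4, -4], [4, -4, 10]].
Row-reducing H symmetrically gives the diagonal entries 8, 2, 6.
So there are 3 positive pivots.
H is positive definite, so the origin is a strict local minimum.

local minimum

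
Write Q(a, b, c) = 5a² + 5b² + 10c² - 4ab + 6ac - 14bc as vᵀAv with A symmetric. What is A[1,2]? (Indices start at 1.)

-2

The coefficient of a·b in Q is -4. For a symmetric A this equals A[1,2] + A[2,1] = 2·A[1,2].
So A[1,2] = -4/2 = -2.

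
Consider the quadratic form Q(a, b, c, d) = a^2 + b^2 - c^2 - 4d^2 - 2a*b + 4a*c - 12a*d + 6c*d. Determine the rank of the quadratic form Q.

The symmetric matrix is A = [[1, -1, 2, -6], [-1, 1, 0, 0], [2, 0, -1, 3], [-6, 0, 3, -4]].
Row reduction of A gives 4 nonzero rows, so rank A = 4.

4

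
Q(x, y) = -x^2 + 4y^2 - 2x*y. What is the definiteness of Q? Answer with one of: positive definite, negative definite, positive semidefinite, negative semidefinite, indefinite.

indefinite

The symmetric matrix is A = [[-1, -1], [-1, 4]].
An LDLᵀ factorisation of A has diagonal entries -1, 5.
That gives 1 positive, 1 negative pivots.
Hence Q is indefinite.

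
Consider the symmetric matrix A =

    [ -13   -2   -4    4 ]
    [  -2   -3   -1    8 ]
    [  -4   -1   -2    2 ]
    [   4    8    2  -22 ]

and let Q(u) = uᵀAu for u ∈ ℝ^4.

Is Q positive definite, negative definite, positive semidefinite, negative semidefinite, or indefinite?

negative definite

Symmetric row and column elimination reduces A to a congruent diagonal form with pivots -13, -35/13, -5/7, -2/5.
Counting signs: 4 negative.
Hence Q is negative definite.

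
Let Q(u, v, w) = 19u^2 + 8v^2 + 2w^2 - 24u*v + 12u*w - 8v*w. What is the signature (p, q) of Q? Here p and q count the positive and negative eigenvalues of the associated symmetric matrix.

(2, 0)

The associated matrix is A = [[19, -12, 6], [-12, 8, -4], [6, -4, 2]].
Congruent diagonalization of A (simultaneous row and column reduction) yields pivots 19, 8/19, 0.
So there are 2 positive, 1 zero pivots.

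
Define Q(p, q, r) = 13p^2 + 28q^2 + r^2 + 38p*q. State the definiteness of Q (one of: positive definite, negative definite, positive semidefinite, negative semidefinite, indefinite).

Write A = [[13, 19, 0], [19, 28, 0], [0, 0, 1]].
Congruent diagonalization of A (simultaneous row and column reduction) yields pivots 13, 3/13, 1.
Counting signs: 3 positive.
Hence Q is positive definite.

positive definite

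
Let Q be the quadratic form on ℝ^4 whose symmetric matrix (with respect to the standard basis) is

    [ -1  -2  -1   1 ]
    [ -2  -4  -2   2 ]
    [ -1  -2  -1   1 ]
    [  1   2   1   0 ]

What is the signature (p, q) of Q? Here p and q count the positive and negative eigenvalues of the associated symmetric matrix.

Row-reducing A symmetrically gives the diagonal entries -1, 0, 0, 1.
That gives 1 positive, 1 negative, 2 zero pivots.

(1, 1)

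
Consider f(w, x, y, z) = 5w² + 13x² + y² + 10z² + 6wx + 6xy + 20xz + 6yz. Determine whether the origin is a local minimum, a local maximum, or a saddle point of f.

local minimum

The Hessian at the origin is H = [[10, 6, 0, 0], [6, 26, 6, 20], [0, 6, 2, 6], [0, 20, 6, 20]].
Row-reducing H symmetrically gives the diagonal entries 10, 112/5, 11/28, 12/11.
That gives 4 positive pivots.
H is positive definite, so the origin is a strict local minimum.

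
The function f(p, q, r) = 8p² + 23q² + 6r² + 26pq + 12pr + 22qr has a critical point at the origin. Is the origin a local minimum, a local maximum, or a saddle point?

local minimum

The Hessian at the origin is H = [[16, 26, 12], [26, 46, 22], [12, 22, 12]].
Applying the same elementary operations to the rows and columns of H produces a congruent diagonal matrix with entries 16, 15/4, 4/3.
That gives 3 positive pivots.
H is positive definite, so the origin is a strict local minimum.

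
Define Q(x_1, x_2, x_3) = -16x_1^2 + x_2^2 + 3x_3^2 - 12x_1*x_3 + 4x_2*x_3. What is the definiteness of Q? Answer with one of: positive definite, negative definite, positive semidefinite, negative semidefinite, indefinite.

Write A = [[-16, 0, -6], [0, 1, 2], [-6, 2, 3]].
Row-reducing A symmetrically gives the diagonal entries -16, 1, 5/4.
Counting signs: 2 positive, 1 negative.
Hence Q is indefinite.

indefinite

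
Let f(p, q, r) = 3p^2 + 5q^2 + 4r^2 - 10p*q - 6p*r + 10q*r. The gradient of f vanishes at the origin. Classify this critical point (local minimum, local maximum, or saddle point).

saddle point

The Hessian at the origin is H = [[6, -10, -6], [-10, 10, 10], [-6, 10, 8]].
Symmetric row and column elimination reduces H to a congruent diagonal form with pivots 6, -20/3, 2.
Counting signs: 2 positive, 1 negative.
H is indefinite, so the origin is a saddle point.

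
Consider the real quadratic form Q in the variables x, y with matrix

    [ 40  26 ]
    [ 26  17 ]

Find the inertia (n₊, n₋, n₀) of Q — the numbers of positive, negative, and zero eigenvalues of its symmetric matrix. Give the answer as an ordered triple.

An LDLᵀ factorisation of A has diagonal entries 40, 1/10.
So there are 2 positive pivots.

(2, 0, 0)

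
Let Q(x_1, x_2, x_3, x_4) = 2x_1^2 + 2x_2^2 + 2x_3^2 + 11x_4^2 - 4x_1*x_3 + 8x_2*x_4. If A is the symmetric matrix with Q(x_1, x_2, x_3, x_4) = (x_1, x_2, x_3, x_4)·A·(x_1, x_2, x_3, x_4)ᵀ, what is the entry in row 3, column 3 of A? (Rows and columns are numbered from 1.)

2

The coefficient of x_3^2 in Q is 2, and that is exactly A[3,3].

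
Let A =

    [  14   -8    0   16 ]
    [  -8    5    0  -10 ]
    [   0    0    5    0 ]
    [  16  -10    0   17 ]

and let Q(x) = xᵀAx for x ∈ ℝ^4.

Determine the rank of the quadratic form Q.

4

Congruent diagonalization of A (simultaneous row and column reduction) yields pivots 14, 3/7, 5, -3.
So there are 3 positive, 1 negative pivots.
The rank is the number of nonzero pivots: 4.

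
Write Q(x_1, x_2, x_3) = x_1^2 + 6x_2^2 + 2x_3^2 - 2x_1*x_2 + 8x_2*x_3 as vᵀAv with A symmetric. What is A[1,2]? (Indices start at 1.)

-1

The coefficient of x_1·x_2 in Q is -2. For a symmetric A this equals A[1,2] + A[2,1] = 2·A[1,2].
So A[1,2] = -2/2 = -1.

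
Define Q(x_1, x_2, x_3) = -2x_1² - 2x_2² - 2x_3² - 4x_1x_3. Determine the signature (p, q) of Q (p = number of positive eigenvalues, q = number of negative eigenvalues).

(0, 2)

Write A = [[-2, 0, -2], [0, -2, 0], [-2, 0, -2]].
Congruent diagonalization of A (simultaneous row and column reduction) yields pivots -2, -2, 0.
Counting signs: 2 negative, 1 zero.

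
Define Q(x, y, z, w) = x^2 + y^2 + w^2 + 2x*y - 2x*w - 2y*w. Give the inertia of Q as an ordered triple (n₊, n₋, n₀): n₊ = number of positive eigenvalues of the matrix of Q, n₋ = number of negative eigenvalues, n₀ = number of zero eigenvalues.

(1, 0, 3)

The associated matrix is A = [[1, 1, 0, -1], [1, 1, 0, -1], [0, 0, 0, 0], [-1, -1, 0, 1]].
Congruent diagonalization of A (simultaneous row and column reduction) yields pivots 1, 0, 0, 0.
So there are 1 positive, 3 zero pivots.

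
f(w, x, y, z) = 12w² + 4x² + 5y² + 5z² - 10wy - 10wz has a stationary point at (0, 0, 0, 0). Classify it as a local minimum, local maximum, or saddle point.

The Hessian at the origin is H = [[24, 0, -10, -10], [0, 8, 0, 0], [-10, 0, 10, 0], [-10, 0, 0, 10]].
Row-reducing H symmetrically gives the diagonal entries 24, 8, 35/6, 20/7.
That gives 4 positive pivots.
H is positive definite, so the origin is a strict local minimum.

local minimum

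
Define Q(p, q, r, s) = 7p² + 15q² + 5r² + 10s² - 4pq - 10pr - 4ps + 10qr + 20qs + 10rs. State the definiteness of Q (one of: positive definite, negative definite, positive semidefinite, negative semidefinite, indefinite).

positive definite

The symmetric matrix of Q is A = [[7, -2, -5, -2], [-2, 15, 5, 10], [-5, 5, 5, 5], [-2, 10, 5, 10]].
Leading principal minors: Δ_1 = 7, Δ_2 = 101, Δ_3 = 55, Δ_4 = 25.
All leading principal minors are positive, so by Sylvester's criterion Q is positive definite.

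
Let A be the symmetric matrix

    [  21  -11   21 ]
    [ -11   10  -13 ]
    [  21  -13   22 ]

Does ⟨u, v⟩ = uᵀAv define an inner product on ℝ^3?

yes

Applying the same elementary operations to the rows and columns of A produces a congruent diagonal matrix with entries 21, 89/21, 5/89.
Counting signs: 3 positive.
Hence Q is positive definite.
⟨·,·⟩ is an inner product exactly when A is positive definite.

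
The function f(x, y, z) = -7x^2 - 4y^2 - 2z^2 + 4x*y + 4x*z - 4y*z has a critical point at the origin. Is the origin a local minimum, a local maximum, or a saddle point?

The Hessian at the origin is H = [[-14, 4, 4], [4, -8, -4], [4, -4, -4]].
Symmetric row and column elimination reduces H to a congruent diagonal form with pivots -14, -48/7, -5/3.
So there are 3 negative pivots.
H is negative definite, so the origin is a strict local maximum.

local maximum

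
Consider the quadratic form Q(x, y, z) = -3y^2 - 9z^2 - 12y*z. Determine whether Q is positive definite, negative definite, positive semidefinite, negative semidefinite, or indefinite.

indefinite

The symmetric matrix is A = [[0, 0, 0], [0, -3, -6], [0, -6, -9]].
Congruent diagonalization of A (simultaneous row and column reduction) yields pivots 0, -3, 3.
That gives 1 positive, 1 negative, 1 zero pivots.
Hence Q is indefinite.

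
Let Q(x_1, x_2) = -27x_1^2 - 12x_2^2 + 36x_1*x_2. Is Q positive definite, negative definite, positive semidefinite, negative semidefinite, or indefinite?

The symmetric matrix of Q is [[-27, 18], [18, -12]].
For the 2×2 matrix [[-27, 18], [18, -12]]: det = -27·-12 − (18)² = 0, trace = -39.
det = 0 so one eigenvalue is zero; the form is semidefinite with the sign of the trace.

negative semidefinite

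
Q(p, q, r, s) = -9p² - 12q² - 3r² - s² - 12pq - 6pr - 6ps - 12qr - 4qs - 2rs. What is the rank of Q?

Write A = [[-9, -6, -3, -3], [-6, -12, -6, -2], [-3, -6, -3, -1], [-3, -2, -1, -1]].
Row-reducing A symmetrically gives the diagonal entries -9, -8, 0, 0.
That gives 2 negative, 2 zero pivots.
The rank is the number of nonzero pivots: 2.

2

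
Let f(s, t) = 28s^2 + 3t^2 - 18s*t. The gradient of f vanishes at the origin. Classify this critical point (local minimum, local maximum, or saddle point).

The Hessian at the origin is H = [[56, -18], [-18, 6]].
det H = 56·6 − (-18)² = 12 > 0 and H[1,1] = 56 > 0, so H is positive definite.
Therefore the origin is a local minimum.

local minimum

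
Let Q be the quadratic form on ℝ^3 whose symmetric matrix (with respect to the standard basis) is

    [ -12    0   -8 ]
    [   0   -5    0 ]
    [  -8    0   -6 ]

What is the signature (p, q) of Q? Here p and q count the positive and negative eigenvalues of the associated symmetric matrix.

An LDLᵀ factorisation of A has diagonal entries -12, -5, -2/3.
Counting signs: 3 negative.

(0, 3)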